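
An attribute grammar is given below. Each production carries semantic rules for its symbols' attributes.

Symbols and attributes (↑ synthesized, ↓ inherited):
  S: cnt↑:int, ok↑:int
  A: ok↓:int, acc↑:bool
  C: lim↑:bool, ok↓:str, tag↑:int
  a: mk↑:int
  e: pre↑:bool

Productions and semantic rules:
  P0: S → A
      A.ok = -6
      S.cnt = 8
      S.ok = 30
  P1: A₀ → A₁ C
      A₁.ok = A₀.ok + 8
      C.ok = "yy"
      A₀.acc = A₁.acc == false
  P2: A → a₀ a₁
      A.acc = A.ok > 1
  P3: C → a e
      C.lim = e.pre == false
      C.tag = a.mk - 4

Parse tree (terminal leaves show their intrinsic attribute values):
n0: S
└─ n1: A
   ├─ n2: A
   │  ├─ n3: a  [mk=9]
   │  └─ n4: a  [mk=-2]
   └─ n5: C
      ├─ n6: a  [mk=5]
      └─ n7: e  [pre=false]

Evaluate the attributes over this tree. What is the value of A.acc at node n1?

false

1. n1.ok = -6  [-6]
2. n2.ok = 2  [A₀.ok + 8]
3. n3.mk = 9  [terminal]
4. n4.mk = -2  [terminal]
5. n2.acc = true  [A.ok > 1]
6. n5.ok = "yy"  ["yy"]
7. n6.mk = 5  [terminal]
8. n7.pre = false  [terminal]
9. n5.lim = true  [e.pre == false]
10. n5.tag = 1  [a.mk - 4]
11. n1.acc = false  [A₁.acc == false]
12. n0.cnt = 8  [8]
13. n0.ok = 30  [30]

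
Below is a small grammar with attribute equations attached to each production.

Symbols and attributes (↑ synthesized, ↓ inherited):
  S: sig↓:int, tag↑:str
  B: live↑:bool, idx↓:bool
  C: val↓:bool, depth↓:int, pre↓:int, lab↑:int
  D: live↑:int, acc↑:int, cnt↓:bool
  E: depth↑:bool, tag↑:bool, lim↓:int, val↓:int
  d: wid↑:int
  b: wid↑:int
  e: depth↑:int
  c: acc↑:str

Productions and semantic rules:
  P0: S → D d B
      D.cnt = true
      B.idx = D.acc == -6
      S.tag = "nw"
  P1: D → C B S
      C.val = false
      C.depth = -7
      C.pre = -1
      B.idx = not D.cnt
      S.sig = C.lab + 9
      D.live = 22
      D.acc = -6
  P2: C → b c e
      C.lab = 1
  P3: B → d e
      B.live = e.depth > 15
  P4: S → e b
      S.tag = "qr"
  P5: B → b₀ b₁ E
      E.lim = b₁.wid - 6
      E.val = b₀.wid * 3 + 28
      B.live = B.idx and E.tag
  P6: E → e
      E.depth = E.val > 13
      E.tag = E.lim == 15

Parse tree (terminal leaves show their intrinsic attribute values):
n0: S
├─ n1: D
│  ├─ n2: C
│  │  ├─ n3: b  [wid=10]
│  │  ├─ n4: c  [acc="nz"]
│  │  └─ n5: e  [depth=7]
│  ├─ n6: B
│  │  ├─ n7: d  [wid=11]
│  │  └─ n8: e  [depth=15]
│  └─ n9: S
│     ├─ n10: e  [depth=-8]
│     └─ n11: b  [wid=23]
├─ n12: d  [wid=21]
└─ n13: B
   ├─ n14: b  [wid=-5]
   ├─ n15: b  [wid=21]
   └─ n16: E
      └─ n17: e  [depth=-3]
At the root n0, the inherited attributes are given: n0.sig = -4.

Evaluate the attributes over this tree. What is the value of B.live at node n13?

1. n0.sig = -4  [given at root]
2. n1.cnt = true  [true]
3. n2.val = false  [false]
4. n2.depth = -7  [-7]
5. n2.pre = -1  [-1]
6. n3.wid = 10  [terminal]
7. n4.acc = "nz"  [terminal]
8. n5.depth = 7  [terminal]
9. n2.lab = 1  [1]
10. n6.idx = false  [not D.cnt]
11. n7.wid = 11  [terminal]
12. n8.depth = 15  [terminal]
13. n6.live = false  [e.depth > 15]
14. n9.sig = 10  [C.lab + 9]
15. n10.depth = -8  [terminal]
16. n11.wid = 23  [terminal]
17. n9.tag = "qr"  ["qr"]
18. n1.live = 22  [22]
19. n1.acc = -6  [-6]
20. n12.wid = 21  [terminal]
21. n13.idx = true  [D.acc == -6]
22. n14.wid = -5  [terminal]
23. n15.wid = 21  [terminal]
24. n16.lim = 15  [b₁.wid - 6]
25. n16.val = 13  [b₀.wid * 3 + 28]
26. n17.depth = -3  [terminal]
27. n16.depth = false  [E.val > 13]
28. n16.tag = true  [E.lim == 15]
29. n13.live = true  [B.idx and E.tag]
30. n0.tag = "nw"  ["nw"]

true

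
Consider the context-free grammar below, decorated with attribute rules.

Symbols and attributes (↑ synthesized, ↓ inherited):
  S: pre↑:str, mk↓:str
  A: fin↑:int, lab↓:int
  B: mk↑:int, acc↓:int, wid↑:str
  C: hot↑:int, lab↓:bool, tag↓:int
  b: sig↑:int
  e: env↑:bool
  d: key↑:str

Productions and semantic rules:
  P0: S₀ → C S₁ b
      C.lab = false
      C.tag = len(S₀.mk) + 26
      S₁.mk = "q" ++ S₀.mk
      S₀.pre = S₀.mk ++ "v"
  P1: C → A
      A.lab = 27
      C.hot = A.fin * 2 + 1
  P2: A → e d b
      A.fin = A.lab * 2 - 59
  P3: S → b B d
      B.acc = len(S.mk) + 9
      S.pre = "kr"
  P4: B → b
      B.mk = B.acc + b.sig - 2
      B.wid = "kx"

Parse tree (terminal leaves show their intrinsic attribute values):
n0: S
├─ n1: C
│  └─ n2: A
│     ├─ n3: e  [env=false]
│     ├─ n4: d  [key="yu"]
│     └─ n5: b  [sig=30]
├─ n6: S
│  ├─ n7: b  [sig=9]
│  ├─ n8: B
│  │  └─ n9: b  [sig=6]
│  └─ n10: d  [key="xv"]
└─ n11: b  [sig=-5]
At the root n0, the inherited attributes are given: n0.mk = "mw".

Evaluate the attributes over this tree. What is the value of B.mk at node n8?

1. n0.mk = "mw"  [given at root]
2. n1.lab = false  [false]
3. n1.tag = 28  [len(S₀.mk) + 26]
4. n2.lab = 27  [27]
5. n3.env = false  [terminal]
6. n4.key = "yu"  [terminal]
7. n5.sig = 30  [terminal]
8. n2.fin = -5  [A.lab * 2 - 59]
9. n1.hot = -9  [A.fin * 2 + 1]
10. n6.mk = "qmw"  ["q" ++ S₀.mk]
11. n7.sig = 9  [terminal]
12. n8.acc = 12  [len(S.mk) + 9]
13. n9.sig = 6  [terminal]
14. n8.mk = 16  [B.acc + b.sig - 2]
15. n8.wid = "kx"  ["kx"]
16. n10.key = "xv"  [terminal]
17. n6.pre = "kr"  ["kr"]
18. n11.sig = -5  [terminal]
19. n0.pre = "mwv"  [S₀.mk ++ "v"]

16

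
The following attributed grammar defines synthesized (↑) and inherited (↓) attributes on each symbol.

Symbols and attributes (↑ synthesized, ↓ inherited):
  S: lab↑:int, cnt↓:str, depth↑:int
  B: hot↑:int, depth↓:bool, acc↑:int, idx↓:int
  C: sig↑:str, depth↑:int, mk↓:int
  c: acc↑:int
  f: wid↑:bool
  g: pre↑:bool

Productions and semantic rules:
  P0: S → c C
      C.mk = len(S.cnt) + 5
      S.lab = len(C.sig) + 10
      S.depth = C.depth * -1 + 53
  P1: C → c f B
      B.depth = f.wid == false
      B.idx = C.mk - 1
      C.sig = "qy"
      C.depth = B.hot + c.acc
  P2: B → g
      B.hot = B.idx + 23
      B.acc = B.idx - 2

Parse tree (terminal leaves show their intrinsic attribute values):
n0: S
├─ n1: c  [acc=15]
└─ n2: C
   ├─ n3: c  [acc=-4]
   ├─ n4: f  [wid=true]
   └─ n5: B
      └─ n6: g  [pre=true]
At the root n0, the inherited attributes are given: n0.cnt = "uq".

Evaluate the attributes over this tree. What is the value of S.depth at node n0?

1. n0.cnt = "uq"  [given at root]
2. n1.acc = 15  [terminal]
3. n2.mk = 7  [len(S.cnt) + 5]
4. n3.acc = -4  [terminal]
5. n4.wid = true  [terminal]
6. n5.depth = false  [f.wid == false]
7. n5.idx = 6  [C.mk - 1]
8. n6.pre = true  [terminal]
9. n5.hot = 29  [B.idx + 23]
10. n5.acc = 4  [B.idx - 2]
11. n2.sig = "qy"  ["qy"]
12. n2.depth = 25  [B.hot + c.acc]
13. n0.lab = 12  [len(C.sig) + 10]
14. n0.depth = 28  [C.depth * -1 + 53]

28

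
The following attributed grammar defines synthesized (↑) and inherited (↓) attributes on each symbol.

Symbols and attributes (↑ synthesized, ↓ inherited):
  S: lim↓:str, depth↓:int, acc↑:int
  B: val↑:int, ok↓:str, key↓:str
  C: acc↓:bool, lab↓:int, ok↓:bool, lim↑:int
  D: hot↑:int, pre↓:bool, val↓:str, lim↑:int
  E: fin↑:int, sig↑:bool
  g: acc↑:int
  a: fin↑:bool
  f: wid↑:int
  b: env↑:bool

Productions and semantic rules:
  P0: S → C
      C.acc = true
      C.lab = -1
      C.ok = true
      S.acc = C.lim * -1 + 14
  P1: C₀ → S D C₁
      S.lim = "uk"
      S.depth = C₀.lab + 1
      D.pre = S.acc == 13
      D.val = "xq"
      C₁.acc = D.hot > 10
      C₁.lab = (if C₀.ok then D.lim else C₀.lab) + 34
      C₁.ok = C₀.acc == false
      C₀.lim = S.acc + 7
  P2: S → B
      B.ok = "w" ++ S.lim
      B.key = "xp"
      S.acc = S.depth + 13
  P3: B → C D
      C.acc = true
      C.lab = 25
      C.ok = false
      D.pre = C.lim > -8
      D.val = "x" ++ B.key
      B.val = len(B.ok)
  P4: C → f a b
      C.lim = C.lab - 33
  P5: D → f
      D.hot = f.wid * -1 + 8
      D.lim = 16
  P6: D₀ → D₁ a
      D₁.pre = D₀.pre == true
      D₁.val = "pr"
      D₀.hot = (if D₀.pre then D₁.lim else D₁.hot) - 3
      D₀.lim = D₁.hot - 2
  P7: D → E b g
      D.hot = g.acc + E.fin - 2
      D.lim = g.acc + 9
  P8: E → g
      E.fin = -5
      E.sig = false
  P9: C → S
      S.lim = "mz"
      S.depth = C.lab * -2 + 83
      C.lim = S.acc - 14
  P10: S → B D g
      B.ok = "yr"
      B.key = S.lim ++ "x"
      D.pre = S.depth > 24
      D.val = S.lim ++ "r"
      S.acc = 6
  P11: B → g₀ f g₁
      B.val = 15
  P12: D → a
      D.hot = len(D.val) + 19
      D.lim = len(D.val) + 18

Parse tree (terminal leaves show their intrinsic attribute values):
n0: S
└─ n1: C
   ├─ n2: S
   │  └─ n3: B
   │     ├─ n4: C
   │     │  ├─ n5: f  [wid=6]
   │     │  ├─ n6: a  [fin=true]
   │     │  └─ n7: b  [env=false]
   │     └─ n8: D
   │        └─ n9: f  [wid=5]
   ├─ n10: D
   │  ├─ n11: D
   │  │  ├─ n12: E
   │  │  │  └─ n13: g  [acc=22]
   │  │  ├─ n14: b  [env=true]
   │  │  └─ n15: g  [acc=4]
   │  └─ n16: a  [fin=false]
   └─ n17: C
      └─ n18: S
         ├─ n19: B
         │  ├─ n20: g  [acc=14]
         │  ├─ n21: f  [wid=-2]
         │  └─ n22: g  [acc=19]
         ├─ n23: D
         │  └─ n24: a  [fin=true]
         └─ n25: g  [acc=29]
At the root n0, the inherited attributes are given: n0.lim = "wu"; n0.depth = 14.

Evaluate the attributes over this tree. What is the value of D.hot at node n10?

10

1. n0.lim = "wu"  [given at root]
2. n0.depth = 14  [given at root]
3. n1.acc = true  [true]
4. n1.lab = -1  [-1]
5. n1.ok = true  [true]
6. n2.lim = "uk"  ["uk"]
7. n2.depth = 0  [C₀.lab + 1]
8. n3.ok = "wuk"  ["w" ++ S.lim]
9. n3.key = "xp"  ["xp"]
10. n4.acc = true  [true]
11. n4.lab = 25  [25]
12. n4.ok = false  [false]
13. n5.wid = 6  [terminal]
14. n6.fin = true  [terminal]
15. n7.env = false  [terminal]
16. n4.lim = -8  [C.lab - 33]
17. n8.pre = false  [C.lim > -8]
18. n8.val = "xxp"  ["x" ++ B.key]
19. n9.wid = 5  [terminal]
20. n8.hot = 3  [f.wid * -1 + 8]
21. n8.lim = 16  [16]
22. n3.val = 3  [len(B.ok)]
23. n2.acc = 13  [S.depth + 13]
24. n10.pre = true  [S.acc == 13]
25. n10.val = "xq"  ["xq"]
26. n11.pre = true  [D₀.pre == true]
27. n11.val = "pr"  ["pr"]
28. n13.acc = 22  [terminal]
29. n12.fin = -5  [-5]
30. n12.sig = false  [false]
31. n14.env = true  [terminal]
32. n15.acc = 4  [terminal]
33. n11.hot = -3  [g.acc + E.fin - 2]
34. n11.lim = 13  [g.acc + 9]
35. n16.fin = false  [terminal]
36. n10.hot = 10  [(if D₀.pre then D₁.lim else D₁.hot) - 3]
37. n10.lim = -5  [D₁.hot - 2]
38. n17.acc = false  [D.hot > 10]
39. n17.lab = 29  [(if C₀.ok then D.lim else C₀.lab) + 34]
40. n17.ok = false  [C₀.acc == false]
41. n18.lim = "mz"  ["mz"]
42. n18.depth = 25  [C.lab * -2 + 83]
43. n19.ok = "yr"  ["yr"]
44. n19.key = "mzx"  [S.lim ++ "x"]
45. n20.acc = 14  [terminal]
46. n21.wid = -2  [terminal]
47. n22.acc = 19  [terminal]
48. n19.val = 15  [15]
49. n23.pre = true  [S.depth > 24]
50. n23.val = "mzr"  [S.lim ++ "r"]
51. n24.fin = true  [terminal]
52. n23.hot = 22  [len(D.val) + 19]
53. n23.lim = 21  [len(D.val) + 18]
54. n25.acc = 29  [terminal]
55. n18.acc = 6  [6]
56. n17.lim = -8  [S.acc - 14]
57. n1.lim = 20  [S.acc + 7]
58. n0.acc = -6  [C.lim * -1 + 14]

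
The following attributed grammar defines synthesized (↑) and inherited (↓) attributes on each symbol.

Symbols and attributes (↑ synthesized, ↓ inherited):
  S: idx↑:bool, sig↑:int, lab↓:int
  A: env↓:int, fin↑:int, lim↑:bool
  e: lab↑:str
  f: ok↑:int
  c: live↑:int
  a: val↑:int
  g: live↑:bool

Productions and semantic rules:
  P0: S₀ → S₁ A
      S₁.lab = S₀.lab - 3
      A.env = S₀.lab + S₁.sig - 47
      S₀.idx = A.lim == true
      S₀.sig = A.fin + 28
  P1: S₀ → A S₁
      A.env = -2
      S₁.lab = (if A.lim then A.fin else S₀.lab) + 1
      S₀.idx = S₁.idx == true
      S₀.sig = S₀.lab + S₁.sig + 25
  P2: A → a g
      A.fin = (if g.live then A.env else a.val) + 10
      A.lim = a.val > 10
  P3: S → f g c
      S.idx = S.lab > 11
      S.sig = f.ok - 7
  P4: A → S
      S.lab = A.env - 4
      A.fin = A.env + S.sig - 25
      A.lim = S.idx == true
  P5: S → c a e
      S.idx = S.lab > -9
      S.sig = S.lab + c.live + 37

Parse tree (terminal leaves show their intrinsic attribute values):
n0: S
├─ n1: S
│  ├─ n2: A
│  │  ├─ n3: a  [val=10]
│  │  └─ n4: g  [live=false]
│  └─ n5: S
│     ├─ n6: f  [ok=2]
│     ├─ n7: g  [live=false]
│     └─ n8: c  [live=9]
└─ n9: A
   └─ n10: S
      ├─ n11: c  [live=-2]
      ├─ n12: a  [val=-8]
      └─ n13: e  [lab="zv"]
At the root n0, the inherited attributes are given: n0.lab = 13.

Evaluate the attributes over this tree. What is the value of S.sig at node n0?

26

1. n0.lab = 13  [given at root]
2. n1.lab = 10  [S₀.lab - 3]
3. n2.env = -2  [-2]
4. n3.val = 10  [terminal]
5. n4.live = false  [terminal]
6. n2.fin = 20  [(if g.live then A.env else a.val) + 10]
7. n2.lim = false  [a.val > 10]
8. n5.lab = 11  [(if A.lim then A.fin else S₀.lab) + 1]
9. n6.ok = 2  [terminal]
10. n7.live = false  [terminal]
11. n8.live = 9  [terminal]
12. n5.idx = false  [S.lab > 11]
13. n5.sig = -5  [f.ok - 7]
14. n1.idx = false  [S₁.idx == true]
15. n1.sig = 30  [S₀.lab + S₁.sig + 25]
16. n9.env = -4  [S₀.lab + S₁.sig - 47]
17. n10.lab = -8  [A.env - 4]
18. n11.live = -2  [terminal]
19. n12.val = -8  [terminal]
20. n13.lab = "zv"  [terminal]
21. n10.idx = true  [S.lab > -9]
22. n10.sig = 27  [S.lab + c.live + 37]
23. n9.fin = -2  [A.env + S.sig - 25]
24. n9.lim = true  [S.idx == true]
25. n0.idx = true  [A.lim == true]
26. n0.sig = 26  [A.fin + 28]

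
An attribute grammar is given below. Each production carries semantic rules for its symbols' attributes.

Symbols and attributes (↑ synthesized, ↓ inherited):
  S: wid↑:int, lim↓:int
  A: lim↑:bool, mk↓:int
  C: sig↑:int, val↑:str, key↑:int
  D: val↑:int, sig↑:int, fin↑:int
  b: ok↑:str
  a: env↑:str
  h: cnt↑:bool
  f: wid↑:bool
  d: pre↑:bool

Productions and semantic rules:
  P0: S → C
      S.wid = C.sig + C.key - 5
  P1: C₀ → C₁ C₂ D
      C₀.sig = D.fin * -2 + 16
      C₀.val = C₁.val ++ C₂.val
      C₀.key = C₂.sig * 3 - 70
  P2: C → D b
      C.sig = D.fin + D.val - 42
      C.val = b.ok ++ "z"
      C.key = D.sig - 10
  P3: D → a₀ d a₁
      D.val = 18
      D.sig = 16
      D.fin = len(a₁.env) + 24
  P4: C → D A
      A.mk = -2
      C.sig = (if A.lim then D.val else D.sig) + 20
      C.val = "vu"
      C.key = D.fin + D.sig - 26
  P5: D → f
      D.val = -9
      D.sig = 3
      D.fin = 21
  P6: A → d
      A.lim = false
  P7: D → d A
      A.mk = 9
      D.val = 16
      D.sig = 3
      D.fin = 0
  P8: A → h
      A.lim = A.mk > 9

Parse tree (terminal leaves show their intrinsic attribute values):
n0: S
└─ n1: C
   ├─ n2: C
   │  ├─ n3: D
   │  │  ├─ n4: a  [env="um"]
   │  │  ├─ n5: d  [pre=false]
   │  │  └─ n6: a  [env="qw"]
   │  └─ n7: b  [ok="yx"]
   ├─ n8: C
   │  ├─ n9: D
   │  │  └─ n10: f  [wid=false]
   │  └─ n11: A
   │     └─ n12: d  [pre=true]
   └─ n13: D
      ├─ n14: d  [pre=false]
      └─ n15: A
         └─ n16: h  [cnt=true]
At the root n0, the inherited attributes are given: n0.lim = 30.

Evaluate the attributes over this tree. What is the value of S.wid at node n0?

10

1. n0.lim = 30  [given at root]
2. n4.env = "um"  [terminal]
3. n5.pre = false  [terminal]
4. n6.env = "qw"  [terminal]
5. n3.val = 18  [18]
6. n3.sig = 16  [16]
7. n3.fin = 26  [len(a₁.env) + 24]
8. n7.ok = "yx"  [terminal]
9. n2.sig = 2  [D.fin + D.val - 42]
10. n2.val = "yxz"  [b.ok ++ "z"]
11. n2.key = 6  [D.sig - 10]
12. n10.wid = false  [terminal]
13. n9.val = -9  [-9]
14. n9.sig = 3  [3]
15. n9.fin = 21  [21]
16. n11.mk = -2  [-2]
17. n12.pre = true  [terminal]
18. n11.lim = false  [false]
19. n8.sig = 23  [(if A.lim then D.val else D.sig) + 20]
20. n8.val = "vu"  ["vu"]
21. n8.key = -2  [D.fin + D.sig - 26]
22. n14.pre = false  [terminal]
23. n15.mk = 9  [9]
24. n16.cnt = true  [terminal]
25. n15.lim = false  [A.mk > 9]
26. n13.val = 16  [16]
27. n13.sig = 3  [3]
28. n13.fin = 0  [0]
29. n1.sig = 16  [D.fin * -2 + 16]
30. n1.val = "yxzvu"  [C₁.val ++ C₂.val]
31. n1.key = -1  [C₂.sig * 3 - 70]
32. n0.wid = 10  [C.sig + C.key - 5]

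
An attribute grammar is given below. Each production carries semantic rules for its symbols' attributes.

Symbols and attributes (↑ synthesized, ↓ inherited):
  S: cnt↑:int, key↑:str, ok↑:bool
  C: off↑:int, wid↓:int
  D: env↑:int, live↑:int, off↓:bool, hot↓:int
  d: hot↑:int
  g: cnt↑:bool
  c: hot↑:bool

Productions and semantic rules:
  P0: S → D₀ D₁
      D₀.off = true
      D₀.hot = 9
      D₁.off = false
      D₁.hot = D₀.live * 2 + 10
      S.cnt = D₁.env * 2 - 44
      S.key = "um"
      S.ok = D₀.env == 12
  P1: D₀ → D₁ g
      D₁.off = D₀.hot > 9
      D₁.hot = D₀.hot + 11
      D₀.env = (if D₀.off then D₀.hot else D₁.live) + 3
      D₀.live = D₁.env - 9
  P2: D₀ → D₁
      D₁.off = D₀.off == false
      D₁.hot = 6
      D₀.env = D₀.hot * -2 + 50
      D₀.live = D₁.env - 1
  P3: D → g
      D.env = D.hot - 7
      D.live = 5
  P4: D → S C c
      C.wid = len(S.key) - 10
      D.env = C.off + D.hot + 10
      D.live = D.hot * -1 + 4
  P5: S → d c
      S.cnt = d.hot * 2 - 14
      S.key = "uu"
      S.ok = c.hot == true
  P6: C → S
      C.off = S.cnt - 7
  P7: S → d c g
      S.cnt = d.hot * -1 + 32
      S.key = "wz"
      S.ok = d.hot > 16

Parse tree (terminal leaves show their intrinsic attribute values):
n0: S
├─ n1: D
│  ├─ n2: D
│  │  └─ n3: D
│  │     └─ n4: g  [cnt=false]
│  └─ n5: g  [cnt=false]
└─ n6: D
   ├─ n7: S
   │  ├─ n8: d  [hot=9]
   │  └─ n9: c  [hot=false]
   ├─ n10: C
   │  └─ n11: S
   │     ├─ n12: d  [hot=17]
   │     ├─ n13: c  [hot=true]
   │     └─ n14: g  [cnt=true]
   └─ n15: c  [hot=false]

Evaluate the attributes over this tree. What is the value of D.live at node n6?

-8

1. n1.off = true  [true]
2. n1.hot = 9  [9]
3. n2.off = false  [D₀.hot > 9]
4. n2.hot = 20  [D₀.hot + 11]
5. n3.off = true  [D₀.off == false]
6. n3.hot = 6  [6]
7. n4.cnt = false  [terminal]
8. n3.env = -1  [D.hot - 7]
9. n3.live = 5  [5]
10. n2.env = 10  [D₀.hot * -2 + 50]
11. n2.live = -2  [D₁.env - 1]
12. n5.cnt = false  [terminal]
13. n1.env = 12  [(if D₀.off then D₀.hot else D₁.live) + 3]
14. n1.live = 1  [D₁.env - 9]
15. n6.off = false  [false]
16. n6.hot = 12  [D₀.live * 2 + 10]
17. n8.hot = 9  [terminal]
18. n9.hot = false  [terminal]
19. n7.cnt = 4  [d.hot * 2 - 14]
20. n7.key = "uu"  ["uu"]
21. n7.ok = false  [c.hot == true]
22. n10.wid = -8  [len(S.key) - 10]
23. n12.hot = 17  [terminal]
24. n13.hot = true  [terminal]
25. n14.cnt = true  [terminal]
26. n11.cnt = 15  [d.hot * -1 + 32]
27. n11.key = "wz"  ["wz"]
28. n11.ok = true  [d.hot > 16]
29. n10.off = 8  [S.cnt - 7]
30. n15.hot = false  [terminal]
31. n6.env = 30  [C.off + D.hot + 10]
32. n6.live = -8  [D.hot * -1 + 4]
33. n0.cnt = 16  [D₁.env * 2 - 44]
34. n0.key = "um"  ["um"]
35. n0.ok = true  [D₀.env == 12]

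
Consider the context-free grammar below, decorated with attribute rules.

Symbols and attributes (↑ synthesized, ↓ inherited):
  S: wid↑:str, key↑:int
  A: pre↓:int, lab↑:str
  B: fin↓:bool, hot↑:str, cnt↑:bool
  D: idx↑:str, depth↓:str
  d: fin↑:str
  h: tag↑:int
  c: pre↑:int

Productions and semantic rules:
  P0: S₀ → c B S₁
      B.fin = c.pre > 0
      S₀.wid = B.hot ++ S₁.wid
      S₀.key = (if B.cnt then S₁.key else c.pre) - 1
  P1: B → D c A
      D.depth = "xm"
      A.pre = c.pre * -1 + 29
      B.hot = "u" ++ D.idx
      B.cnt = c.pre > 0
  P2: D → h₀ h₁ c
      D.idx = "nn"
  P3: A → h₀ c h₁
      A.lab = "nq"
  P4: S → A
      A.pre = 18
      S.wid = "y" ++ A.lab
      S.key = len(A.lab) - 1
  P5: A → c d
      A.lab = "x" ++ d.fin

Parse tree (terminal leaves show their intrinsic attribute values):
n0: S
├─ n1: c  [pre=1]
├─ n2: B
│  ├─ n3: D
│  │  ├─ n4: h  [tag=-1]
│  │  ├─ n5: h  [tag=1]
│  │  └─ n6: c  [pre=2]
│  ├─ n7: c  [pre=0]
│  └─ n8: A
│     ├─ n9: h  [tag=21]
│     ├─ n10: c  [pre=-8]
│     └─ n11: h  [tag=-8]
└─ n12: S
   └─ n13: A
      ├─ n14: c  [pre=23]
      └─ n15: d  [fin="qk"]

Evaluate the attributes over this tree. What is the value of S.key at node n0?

1. n1.pre = 1  [terminal]
2. n2.fin = true  [c.pre > 0]
3. n3.depth = "xm"  ["xm"]
4. n4.tag = -1  [terminal]
5. n5.tag = 1  [terminal]
6. n6.pre = 2  [terminal]
7. n3.idx = "nn"  ["nn"]
8. n7.pre = 0  [terminal]
9. n8.pre = 29  [c.pre * -1 + 29]
10. n9.tag = 21  [terminal]
11. n10.pre = -8  [terminal]
12. n11.tag = -8  [terminal]
13. n8.lab = "nq"  ["nq"]
14. n2.hot = "unn"  ["u" ++ D.idx]
15. n2.cnt = false  [c.pre > 0]
16. n13.pre = 18  [18]
17. n14.pre = 23  [terminal]
18. n15.fin = "qk"  [terminal]
19. n13.lab = "xqk"  ["x" ++ d.fin]
20. n12.wid = "yxqk"  ["y" ++ A.lab]
21. n12.key = 2  [len(A.lab) - 1]
22. n0.wid = "unnyxqk"  [B.hot ++ S₁.wid]
23. n0.key = 0  [(if B.cnt then S₁.key else c.pre) - 1]

0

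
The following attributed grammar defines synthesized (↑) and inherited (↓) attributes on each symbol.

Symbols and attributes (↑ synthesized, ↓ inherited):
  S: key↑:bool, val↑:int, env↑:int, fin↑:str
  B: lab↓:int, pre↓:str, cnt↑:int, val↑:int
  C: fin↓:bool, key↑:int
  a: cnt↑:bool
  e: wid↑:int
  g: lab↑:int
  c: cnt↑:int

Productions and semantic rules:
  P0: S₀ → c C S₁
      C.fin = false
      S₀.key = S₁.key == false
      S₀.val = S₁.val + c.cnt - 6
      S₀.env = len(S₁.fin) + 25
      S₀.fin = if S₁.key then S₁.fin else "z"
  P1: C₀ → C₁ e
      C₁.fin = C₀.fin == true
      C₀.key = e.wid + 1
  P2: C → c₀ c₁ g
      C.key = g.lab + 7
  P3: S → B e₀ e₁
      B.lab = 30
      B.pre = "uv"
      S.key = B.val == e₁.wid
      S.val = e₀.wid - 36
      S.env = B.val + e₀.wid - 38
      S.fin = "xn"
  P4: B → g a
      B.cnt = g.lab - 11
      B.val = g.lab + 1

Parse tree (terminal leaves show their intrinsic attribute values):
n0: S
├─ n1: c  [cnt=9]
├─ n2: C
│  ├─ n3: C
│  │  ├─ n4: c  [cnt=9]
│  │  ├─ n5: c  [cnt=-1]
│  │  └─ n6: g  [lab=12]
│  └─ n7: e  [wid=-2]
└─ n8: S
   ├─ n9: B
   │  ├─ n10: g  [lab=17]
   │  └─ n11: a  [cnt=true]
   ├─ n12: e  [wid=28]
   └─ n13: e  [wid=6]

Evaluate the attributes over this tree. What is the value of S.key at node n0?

1. n1.cnt = 9  [terminal]
2. n2.fin = false  [false]
3. n3.fin = false  [C₀.fin == true]
4. n4.cnt = 9  [terminal]
5. n5.cnt = -1  [terminal]
6. n6.lab = 12  [terminal]
7. n3.key = 19  [g.lab + 7]
8. n7.wid = -2  [terminal]
9. n2.key = -1  [e.wid + 1]
10. n9.lab = 30  [30]
11. n9.pre = "uv"  ["uv"]
12. n10.lab = 17  [terminal]
13. n11.cnt = true  [terminal]
14. n9.cnt = 6  [g.lab - 11]
15. n9.val = 18  [g.lab + 1]
16. n12.wid = 28  [terminal]
17. n13.wid = 6  [terminal]
18. n8.key = false  [B.val == e₁.wid]
19. n8.val = -8  [e₀.wid - 36]
20. n8.env = 8  [B.val + e₀.wid - 38]
21. n8.fin = "xn"  ["xn"]
22. n0.key = true  [S₁.key == false]
23. n0.val = -5  [S₁.val + c.cnt - 6]
24. n0.env = 27  [len(S₁.fin) + 25]
25. n0.fin = "z"  [if S₁.key then S₁.fin else "z"]

true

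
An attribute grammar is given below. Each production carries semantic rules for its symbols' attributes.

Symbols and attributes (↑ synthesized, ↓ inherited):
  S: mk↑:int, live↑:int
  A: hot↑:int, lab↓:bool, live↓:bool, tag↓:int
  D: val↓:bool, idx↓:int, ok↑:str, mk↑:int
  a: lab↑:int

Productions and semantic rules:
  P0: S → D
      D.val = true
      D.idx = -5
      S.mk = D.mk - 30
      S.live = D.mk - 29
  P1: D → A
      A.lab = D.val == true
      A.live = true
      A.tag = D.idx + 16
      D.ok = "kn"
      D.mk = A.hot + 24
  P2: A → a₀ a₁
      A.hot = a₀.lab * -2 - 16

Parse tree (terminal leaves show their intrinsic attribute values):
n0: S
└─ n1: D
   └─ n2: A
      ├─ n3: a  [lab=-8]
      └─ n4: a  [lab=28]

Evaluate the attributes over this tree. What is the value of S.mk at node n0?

-6

1. n1.val = true  [true]
2. n1.idx = -5  [-5]
3. n2.lab = true  [D.val == true]
4. n2.live = true  [true]
5. n2.tag = 11  [D.idx + 16]
6. n3.lab = -8  [terminal]
7. n4.lab = 28  [terminal]
8. n2.hot = 0  [a₀.lab * -2 - 16]
9. n1.ok = "kn"  ["kn"]
10. n1.mk = 24  [A.hot + 24]
11. n0.mk = -6  [D.mk - 30]
12. n0.live = -5  [D.mk - 29]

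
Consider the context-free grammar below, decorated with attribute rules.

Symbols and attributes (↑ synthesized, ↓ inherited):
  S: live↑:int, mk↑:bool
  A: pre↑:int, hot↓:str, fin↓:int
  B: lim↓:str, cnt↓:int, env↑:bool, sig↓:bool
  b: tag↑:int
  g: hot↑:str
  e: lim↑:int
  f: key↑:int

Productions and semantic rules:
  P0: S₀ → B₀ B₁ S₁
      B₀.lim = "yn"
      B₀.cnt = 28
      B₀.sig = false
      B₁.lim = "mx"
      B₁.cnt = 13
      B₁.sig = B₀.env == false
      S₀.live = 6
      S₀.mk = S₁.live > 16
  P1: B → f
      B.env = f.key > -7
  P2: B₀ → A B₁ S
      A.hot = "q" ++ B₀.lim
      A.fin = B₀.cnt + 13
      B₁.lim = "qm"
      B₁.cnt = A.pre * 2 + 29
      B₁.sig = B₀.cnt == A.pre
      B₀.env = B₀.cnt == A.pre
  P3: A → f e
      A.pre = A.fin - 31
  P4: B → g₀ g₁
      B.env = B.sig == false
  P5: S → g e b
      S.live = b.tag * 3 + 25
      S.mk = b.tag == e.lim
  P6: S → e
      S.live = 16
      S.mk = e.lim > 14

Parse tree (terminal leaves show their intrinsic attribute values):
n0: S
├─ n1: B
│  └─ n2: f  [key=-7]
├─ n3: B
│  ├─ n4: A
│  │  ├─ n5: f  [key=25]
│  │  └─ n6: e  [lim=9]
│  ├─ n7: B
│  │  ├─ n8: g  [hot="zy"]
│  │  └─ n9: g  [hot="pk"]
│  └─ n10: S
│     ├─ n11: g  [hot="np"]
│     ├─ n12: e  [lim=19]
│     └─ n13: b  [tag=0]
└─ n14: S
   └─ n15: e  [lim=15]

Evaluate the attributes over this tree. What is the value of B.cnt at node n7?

19

1. n1.lim = "yn"  ["yn"]
2. n1.cnt = 28  [28]
3. n1.sig = false  [false]
4. n2.key = -7  [terminal]
5. n1.env = false  [f.key > -7]
6. n3.lim = "mx"  ["mx"]
7. n3.cnt = 13  [13]
8. n3.sig = true  [B₀.env == false]
9. n4.hot = "qmx"  ["q" ++ B₀.lim]
10. n4.fin = 26  [B₀.cnt + 13]
11. n5.key = 25  [terminal]
12. n6.lim = 9  [terminal]
13. n4.pre = -5  [A.fin - 31]
14. n7.lim = "qm"  ["qm"]
15. n7.cnt = 19  [A.pre * 2 + 29]
16. n7.sig = false  [B₀.cnt == A.pre]
17. n8.hot = "zy"  [terminal]
18. n9.hot = "pk"  [terminal]
19. n7.env = true  [B.sig == false]
20. n11.hot = "np"  [terminal]
21. n12.lim = 19  [terminal]
22. n13.tag = 0  [terminal]
23. n10.live = 25  [b.tag * 3 + 25]
24. n10.mk = false  [b.tag == e.lim]
25. n3.env = false  [B₀.cnt == A.pre]
26. n15.lim = 15  [terminal]
27. n14.live = 16  [16]
28. n14.mk = true  [e.lim > 14]
29. n0.live = 6  [6]
30. n0.mk = false  [S₁.live > 16]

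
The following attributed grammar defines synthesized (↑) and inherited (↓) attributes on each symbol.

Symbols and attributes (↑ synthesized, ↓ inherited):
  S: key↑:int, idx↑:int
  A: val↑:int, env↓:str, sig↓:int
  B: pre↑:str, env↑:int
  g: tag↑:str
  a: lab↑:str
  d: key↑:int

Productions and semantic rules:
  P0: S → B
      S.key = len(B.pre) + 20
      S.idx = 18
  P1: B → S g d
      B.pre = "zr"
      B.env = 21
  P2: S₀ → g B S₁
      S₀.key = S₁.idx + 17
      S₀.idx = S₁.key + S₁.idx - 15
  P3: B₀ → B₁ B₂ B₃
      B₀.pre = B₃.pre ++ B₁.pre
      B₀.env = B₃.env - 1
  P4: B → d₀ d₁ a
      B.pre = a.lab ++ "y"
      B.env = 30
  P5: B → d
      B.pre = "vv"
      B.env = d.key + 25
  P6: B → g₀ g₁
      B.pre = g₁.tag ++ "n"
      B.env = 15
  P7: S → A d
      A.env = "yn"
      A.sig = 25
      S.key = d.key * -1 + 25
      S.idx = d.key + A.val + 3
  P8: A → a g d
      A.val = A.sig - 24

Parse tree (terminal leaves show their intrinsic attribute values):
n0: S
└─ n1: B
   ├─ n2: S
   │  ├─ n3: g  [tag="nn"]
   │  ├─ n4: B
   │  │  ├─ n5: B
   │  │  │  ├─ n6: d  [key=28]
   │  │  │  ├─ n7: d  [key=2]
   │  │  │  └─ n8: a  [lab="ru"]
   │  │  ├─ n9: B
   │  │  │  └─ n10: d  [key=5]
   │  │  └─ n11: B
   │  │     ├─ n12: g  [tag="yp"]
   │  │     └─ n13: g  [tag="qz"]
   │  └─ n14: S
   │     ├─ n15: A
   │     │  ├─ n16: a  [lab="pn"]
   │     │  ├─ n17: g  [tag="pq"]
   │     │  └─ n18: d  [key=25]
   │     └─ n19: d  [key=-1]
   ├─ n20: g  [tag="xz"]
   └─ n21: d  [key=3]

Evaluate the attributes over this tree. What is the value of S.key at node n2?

20

1. n3.tag = "nn"  [terminal]
2. n6.key = 28  [terminal]
3. n7.key = 2  [terminal]
4. n8.lab = "ru"  [terminal]
5. n5.pre = "ruy"  [a.lab ++ "y"]
6. n5.env = 30  [30]
7. n10.key = 5  [terminal]
8. n9.pre = "vv"  ["vv"]
9. n9.env = 30  [d.key + 25]
10. n12.tag = "yp"  [terminal]
11. n13.tag = "qz"  [terminal]
12. n11.pre = "qzn"  [g₁.tag ++ "n"]
13. n11.env = 15  [15]
14. n4.pre = "qznruy"  [B₃.pre ++ B₁.pre]
15. n4.env = 14  [B₃.env - 1]
16. n15.env = "yn"  ["yn"]
17. n15.sig = 25  [25]
18. n16.lab = "pn"  [terminal]
19. n17.tag = "pq"  [terminal]
20. n18.key = 25  [terminal]
21. n15.val = 1  [A.sig - 24]
22. n19.key = -1  [terminal]
23. n14.key = 26  [d.key * -1 + 25]
24. n14.idx = 3  [d.key + A.val + 3]
25. n2.key = 20  [S₁.idx + 17]
26. n2.idx = 14  [S₁.key + S₁.idx - 15]
27. n20.tag = "xz"  [terminal]
28. n21.key = 3  [terminal]
29. n1.pre = "zr"  ["zr"]
30. n1.env = 21  [21]
31. n0.key = 22  [len(B.pre) + 20]
32. n0.idx = 18  [18]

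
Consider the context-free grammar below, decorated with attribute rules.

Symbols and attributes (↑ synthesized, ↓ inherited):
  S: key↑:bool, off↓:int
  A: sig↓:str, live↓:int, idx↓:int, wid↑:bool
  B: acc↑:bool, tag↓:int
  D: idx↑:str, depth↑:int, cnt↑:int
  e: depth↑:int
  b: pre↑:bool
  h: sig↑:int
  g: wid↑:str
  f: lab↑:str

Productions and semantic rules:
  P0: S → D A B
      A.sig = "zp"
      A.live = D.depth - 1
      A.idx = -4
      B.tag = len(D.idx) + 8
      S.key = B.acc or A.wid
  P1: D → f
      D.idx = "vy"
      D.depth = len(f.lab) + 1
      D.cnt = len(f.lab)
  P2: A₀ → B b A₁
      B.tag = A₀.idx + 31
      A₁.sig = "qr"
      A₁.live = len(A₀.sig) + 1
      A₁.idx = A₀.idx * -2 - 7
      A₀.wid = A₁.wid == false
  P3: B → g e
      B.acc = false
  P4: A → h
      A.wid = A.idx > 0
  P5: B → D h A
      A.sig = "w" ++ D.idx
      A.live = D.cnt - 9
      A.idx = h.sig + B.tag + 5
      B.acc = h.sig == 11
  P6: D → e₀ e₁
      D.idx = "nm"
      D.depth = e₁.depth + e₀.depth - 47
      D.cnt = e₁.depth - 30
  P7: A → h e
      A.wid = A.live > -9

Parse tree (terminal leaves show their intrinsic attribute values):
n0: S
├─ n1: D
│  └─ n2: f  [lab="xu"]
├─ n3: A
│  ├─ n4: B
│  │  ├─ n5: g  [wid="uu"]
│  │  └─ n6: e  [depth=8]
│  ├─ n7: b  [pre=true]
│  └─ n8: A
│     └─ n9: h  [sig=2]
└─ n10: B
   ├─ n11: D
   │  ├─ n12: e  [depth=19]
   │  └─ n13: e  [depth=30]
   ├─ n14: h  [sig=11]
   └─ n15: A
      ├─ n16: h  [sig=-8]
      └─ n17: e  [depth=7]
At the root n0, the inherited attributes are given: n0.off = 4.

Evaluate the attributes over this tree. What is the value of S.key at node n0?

1. n0.off = 4  [given at root]
2. n2.lab = "xu"  [terminal]
3. n1.idx = "vy"  ["vy"]
4. n1.depth = 3  [len(f.lab) + 1]
5. n1.cnt = 2  [len(f.lab)]
6. n3.sig = "zp"  ["zp"]
7. n3.live = 2  [D.depth - 1]
8. n3.idx = -4  [-4]
9. n4.tag = 27  [A₀.idx + 31]
10. n5.wid = "uu"  [terminal]
11. n6.depth = 8  [terminal]
12. n4.acc = false  [false]
13. n7.pre = true  [terminal]
14. n8.sig = "qr"  ["qr"]
15. n8.live = 3  [len(A₀.sig) + 1]
16. n8.idx = 1  [A₀.idx * -2 - 7]
17. n9.sig = 2  [terminal]
18. n8.wid = true  [A.idx > 0]
19. n3.wid = false  [A₁.wid == false]
20. n10.tag = 10  [len(D.idx) + 8]
21. n12.depth = 19  [terminal]
22. n13.depth = 30  [terminal]
23. n11.idx = "nm"  ["nm"]
24. n11.depth = 2  [e₁.depth + e₀.depth - 47]
25. n11.cnt = 0  [e₁.depth - 30]
26. n14.sig = 11  [terminal]
27. n15.sig = "wnm"  ["w" ++ D.idx]
28. n15.live = -9  [D.cnt - 9]
29. n15.idx = 26  [h.sig + B.tag + 5]
30. n16.sig = -8  [terminal]
31. n17.depth = 7  [terminal]
32. n15.wid = false  [A.live > -9]
33. n10.acc = true  [h.sig == 11]
34. n0.key = true  [B.acc or A.wid]

true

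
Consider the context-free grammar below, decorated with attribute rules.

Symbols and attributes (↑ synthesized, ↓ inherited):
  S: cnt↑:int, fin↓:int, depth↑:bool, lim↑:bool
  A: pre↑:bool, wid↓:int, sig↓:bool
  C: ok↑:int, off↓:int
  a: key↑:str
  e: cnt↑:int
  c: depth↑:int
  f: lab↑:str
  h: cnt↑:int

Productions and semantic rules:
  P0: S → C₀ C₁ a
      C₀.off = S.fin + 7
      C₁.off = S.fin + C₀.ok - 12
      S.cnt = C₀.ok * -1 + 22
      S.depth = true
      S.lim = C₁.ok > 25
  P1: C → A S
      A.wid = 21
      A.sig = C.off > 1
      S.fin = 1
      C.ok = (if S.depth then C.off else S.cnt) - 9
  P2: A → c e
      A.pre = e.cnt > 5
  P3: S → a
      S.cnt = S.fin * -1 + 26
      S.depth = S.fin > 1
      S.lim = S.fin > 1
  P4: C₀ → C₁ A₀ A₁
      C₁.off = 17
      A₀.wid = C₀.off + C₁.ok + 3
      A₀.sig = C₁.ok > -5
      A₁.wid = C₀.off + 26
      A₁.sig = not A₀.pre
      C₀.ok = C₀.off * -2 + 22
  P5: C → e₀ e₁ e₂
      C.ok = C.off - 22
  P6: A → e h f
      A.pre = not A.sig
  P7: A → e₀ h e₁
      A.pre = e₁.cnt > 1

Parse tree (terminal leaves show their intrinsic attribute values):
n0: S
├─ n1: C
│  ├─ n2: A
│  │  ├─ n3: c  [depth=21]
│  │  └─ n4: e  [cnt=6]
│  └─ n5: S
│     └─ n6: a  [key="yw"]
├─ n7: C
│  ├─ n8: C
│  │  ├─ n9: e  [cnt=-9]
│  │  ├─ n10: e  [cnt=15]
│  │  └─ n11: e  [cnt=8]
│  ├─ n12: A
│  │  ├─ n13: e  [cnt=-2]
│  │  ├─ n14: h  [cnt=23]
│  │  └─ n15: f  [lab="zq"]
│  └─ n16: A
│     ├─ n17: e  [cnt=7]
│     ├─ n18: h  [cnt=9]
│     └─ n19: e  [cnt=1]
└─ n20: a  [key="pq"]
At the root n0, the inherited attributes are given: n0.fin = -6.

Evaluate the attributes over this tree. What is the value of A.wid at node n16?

24

1. n0.fin = -6  [given at root]
2. n1.off = 1  [S.fin + 7]
3. n2.wid = 21  [21]
4. n2.sig = false  [C.off > 1]
5. n3.depth = 21  [terminal]
6. n4.cnt = 6  [terminal]
7. n2.pre = true  [e.cnt > 5]
8. n5.fin = 1  [1]
9. n6.key = "yw"  [terminal]
10. n5.cnt = 25  [S.fin * -1 + 26]
11. n5.depth = false  [S.fin > 1]
12. n5.lim = false  [S.fin > 1]
13. n1.ok = 16  [(if S.depth then C.off else S.cnt) - 9]
14. n7.off = -2  [S.fin + C₀.ok - 12]
15. n8.off = 17  [17]
16. n9.cnt = -9  [terminal]
17. n10.cnt = 15  [terminal]
18. n11.cnt = 8  [terminal]
19. n8.ok = -5  [C.off - 22]
20. n12.wid = -4  [C₀.off + C₁.ok + 3]
21. n12.sig = false  [C₁.ok > -5]
22. n13.cnt = -2  [terminal]
23. n14.cnt = 23  [terminal]
24. n15.lab = "zq"  [terminal]
25. n12.pre = true  [not A.sig]
26. n16.wid = 24  [C₀.off + 26]
27. n16.sig = false  [not A₀.pre]
28. n17.cnt = 7  [terminal]
29. n18.cnt = 9  [terminal]
30. n19.cnt = 1  [terminal]
31. n16.pre = false  [e₁.cnt > 1]
32. n7.ok = 26  [C₀.off * -2 + 22]
33. n20.key = "pq"  [terminal]
34. n0.cnt = 6  [C₀.ok * -1 + 22]
35. n0.depth = true  [true]
36. n0.lim = true  [C₁.ok > 25]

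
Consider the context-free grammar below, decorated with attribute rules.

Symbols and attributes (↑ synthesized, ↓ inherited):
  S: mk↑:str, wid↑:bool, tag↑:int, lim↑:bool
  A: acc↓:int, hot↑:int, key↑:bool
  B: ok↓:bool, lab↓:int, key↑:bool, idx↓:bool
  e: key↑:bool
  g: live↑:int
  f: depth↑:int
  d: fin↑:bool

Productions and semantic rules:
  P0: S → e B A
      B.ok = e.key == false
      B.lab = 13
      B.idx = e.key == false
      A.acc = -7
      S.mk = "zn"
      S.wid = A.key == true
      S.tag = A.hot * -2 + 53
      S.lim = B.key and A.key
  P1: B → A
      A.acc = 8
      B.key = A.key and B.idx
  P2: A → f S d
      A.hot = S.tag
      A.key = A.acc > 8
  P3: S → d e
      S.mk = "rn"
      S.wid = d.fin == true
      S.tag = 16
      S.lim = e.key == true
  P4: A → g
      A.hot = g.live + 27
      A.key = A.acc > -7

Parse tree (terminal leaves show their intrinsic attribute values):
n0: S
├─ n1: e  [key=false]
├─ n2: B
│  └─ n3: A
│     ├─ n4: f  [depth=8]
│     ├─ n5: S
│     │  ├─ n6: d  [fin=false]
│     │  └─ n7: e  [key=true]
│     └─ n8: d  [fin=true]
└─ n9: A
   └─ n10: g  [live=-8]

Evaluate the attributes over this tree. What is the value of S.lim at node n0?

false

1. n1.key = false  [terminal]
2. n2.ok = true  [e.key == false]
3. n2.lab = 13  [13]
4. n2.idx = true  [e.key == false]
5. n3.acc = 8  [8]
6. n4.depth = 8  [terminal]
7. n6.fin = false  [terminal]
8. n7.key = true  [terminal]
9. n5.mk = "rn"  ["rn"]
10. n5.wid = false  [d.fin == true]
11. n5.tag = 16  [16]
12. n5.lim = true  [e.key == true]
13. n8.fin = true  [terminal]
14. n3.hot = 16  [S.tag]
15. n3.key = false  [A.acc > 8]
16. n2.key = false  [A.key and B.idx]
17. n9.acc = -7  [-7]
18. n10.live = -8  [terminal]
19. n9.hot = 19  [g.live + 27]
20. n9.key = false  [A.acc > -7]
21. n0.mk = "zn"  ["zn"]
22. n0.wid = false  [A.key == true]
23. n0.tag = 15  [A.hot * -2 + 53]
24. n0.lim = false  [B.key and A.key]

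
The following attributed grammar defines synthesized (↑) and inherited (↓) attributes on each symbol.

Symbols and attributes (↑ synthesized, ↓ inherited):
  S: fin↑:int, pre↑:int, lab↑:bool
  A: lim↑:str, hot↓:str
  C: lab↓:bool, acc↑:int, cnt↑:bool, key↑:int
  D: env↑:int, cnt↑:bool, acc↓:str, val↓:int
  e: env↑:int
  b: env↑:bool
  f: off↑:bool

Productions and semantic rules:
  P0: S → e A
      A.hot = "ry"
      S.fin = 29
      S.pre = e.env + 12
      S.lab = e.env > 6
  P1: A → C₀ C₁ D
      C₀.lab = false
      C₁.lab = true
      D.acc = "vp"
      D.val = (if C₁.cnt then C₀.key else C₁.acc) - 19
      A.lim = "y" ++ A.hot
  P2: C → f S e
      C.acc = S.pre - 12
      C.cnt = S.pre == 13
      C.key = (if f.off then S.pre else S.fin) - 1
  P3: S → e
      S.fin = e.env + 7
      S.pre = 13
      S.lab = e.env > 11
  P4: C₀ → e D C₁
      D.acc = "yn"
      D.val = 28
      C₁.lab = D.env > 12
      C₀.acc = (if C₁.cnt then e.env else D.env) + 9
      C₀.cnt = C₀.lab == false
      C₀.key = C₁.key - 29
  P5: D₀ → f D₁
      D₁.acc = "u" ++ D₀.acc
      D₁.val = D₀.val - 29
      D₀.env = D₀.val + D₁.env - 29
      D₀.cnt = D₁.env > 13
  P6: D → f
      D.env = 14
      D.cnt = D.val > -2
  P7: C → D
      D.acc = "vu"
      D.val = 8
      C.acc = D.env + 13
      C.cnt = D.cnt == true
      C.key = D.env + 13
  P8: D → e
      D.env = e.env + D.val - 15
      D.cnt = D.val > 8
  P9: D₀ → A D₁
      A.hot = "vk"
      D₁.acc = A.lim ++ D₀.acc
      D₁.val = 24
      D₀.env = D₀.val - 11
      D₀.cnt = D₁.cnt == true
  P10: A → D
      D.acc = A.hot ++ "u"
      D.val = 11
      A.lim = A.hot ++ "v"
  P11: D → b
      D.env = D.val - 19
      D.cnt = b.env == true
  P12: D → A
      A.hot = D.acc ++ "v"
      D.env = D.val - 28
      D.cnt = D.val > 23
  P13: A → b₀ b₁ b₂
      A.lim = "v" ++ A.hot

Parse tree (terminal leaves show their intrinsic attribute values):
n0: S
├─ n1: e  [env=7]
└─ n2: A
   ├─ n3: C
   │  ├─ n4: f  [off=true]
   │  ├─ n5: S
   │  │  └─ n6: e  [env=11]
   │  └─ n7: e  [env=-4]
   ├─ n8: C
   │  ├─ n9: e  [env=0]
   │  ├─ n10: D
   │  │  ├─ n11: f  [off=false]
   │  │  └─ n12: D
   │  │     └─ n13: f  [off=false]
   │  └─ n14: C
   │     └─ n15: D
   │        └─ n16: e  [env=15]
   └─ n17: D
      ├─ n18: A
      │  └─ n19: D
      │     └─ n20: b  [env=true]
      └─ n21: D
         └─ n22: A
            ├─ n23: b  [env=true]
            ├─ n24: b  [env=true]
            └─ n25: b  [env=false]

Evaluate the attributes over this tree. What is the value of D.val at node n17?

1. n1.env = 7  [terminal]
2. n2.hot = "ry"  ["ry"]
3. n3.lab = false  [false]
4. n4.off = true  [terminal]
5. n6.env = 11  [terminal]
6. n5.fin = 18  [e.env + 7]
7. n5.pre = 13  [13]
8. n5.lab = false  [e.env > 11]
9. n7.env = -4  [terminal]
10. n3.acc = 1  [S.pre - 12]
11. n3.cnt = true  [S.pre == 13]
12. n3.key = 12  [(if f.off then S.pre else S.fin) - 1]
13. n8.lab = true  [true]
14. n9.env = 0  [terminal]
15. n10.acc = "yn"  ["yn"]
16. n10.val = 28  [28]
17. n11.off = false  [terminal]
18. n12.acc = "uyn"  ["u" ++ D₀.acc]
19. n12.val = -1  [D₀.val - 29]
20. n13.off = false  [terminal]
21. n12.env = 14  [14]
22. n12.cnt = true  [D.val > -2]
23. n10.env = 13  [D₀.val + D₁.env - 29]
24. n10.cnt = true  [D₁.env > 13]
25. n14.lab = true  [D.env > 12]
26. n15.acc = "vu"  ["vu"]
27. n15.val = 8  [8]
28. n16.env = 15  [terminal]
29. n15.env = 8  [e.env + D.val - 15]
30. n15.cnt = false  [D.val > 8]
31. n14.acc = 21  [D.env + 13]
32. n14.cnt = false  [D.cnt == true]
33. n14.key = 21  [D.env + 13]
34. n8.acc = 22  [(if C₁.cnt then e.env else D.env) + 9]
35. n8.cnt = false  [C₀.lab == false]
36. n8.key = -8  [C₁.key - 29]
37. n17.acc = "vp"  ["vp"]
38. n17.val = 3  [(if C₁.cnt then C₀.key else C₁.acc) - 19]
39. n18.hot = "vk"  ["vk"]
40. n19.acc = "vku"  [A.hot ++ "u"]
41. n19.val = 11  [11]
42. n20.env = true  [terminal]
43. n19.env = -8  [D.val - 19]
44. n19.cnt = true  [b.env == true]
45. n18.lim = "vkv"  [A.hot ++ "v"]
46. n21.acc = "vkvvp"  [A.lim ++ D₀.acc]
47. n21.val = 24  [24]
48. n22.hot = "vkvvpv"  [D.acc ++ "v"]
49. n23.env = true  [terminal]
50. n24.env = true  [terminal]
51. n25.env = false  [terminal]
52. n22.lim = "vvkvvpv"  ["v" ++ A.hot]
53. n21.env = -4  [D.val - 28]
54. n21.cnt = true  [D.val > 23]
55. n17.env = -8  [D₀.val - 11]
56. n17.cnt = true  [D₁.cnt == true]
57. n2.lim = "yry"  ["y" ++ A.hot]
58. n0.fin = 29  [29]
59. n0.pre = 19  [e.env + 12]
60. n0.lab = true  [e.env > 6]

3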